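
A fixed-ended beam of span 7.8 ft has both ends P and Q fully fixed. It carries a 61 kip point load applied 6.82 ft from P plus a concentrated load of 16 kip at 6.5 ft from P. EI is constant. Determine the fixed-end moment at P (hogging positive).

M_P = 9.456 kip·ft

Take the two fixed-end moments M_P, M_Q as redundants; the released structure is the simple span PQ.
End rotations of the released simple span under the applied load (×1/EI):
  at P: point load 61 at a = 6.82: Pab(L + b)/(6LEI) = 76.49/EI
  at Q: point load 61 at a = 6.82: Pab(L + a)/(6LEI) = 127.4/EI
  at P: point load 16 at a = 6.5: Pab(L + b)/(6LEI) = 26.29/EI
  at Q: point load 16 at a = 6.5: Pab(L + a)/(6LEI) = 41.31/EI
  θ_P0 = 102.8/EI,  θ_Q0 = 168.7/EI
Flexibility coefficients: a unit moment at one end gives L/(3EI) there and L/(6EI) at the far end, so f₁₁ = f₂₂ = 2.6/EI and f₁₂ = f₂₁ = 1.3/EI.
Compatibility — zero rotation at each built-in end:
  2.6 M_P + 1.3 M_Q = 102.8
  1.3 M_P + 2.6 M_Q = 168.7
Solving the pair gives M_P = 9.456 kip·ft and M_Q = 60.15 kip·ft (hogging).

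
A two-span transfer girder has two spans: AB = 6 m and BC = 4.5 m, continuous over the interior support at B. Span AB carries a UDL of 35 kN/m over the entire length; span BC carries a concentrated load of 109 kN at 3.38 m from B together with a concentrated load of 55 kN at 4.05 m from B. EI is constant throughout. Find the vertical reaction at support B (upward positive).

Take M_B as the redundant. Released structure: two simple spans AB and BC with a hinge at B.
End slopes at the hinge B, treating each span as simply supported:
  span AB: UDL 35: wL³/(24EI) = 315/EI
  span BC: point load 109 at a = 3.38: Pab(L + b)/(6LEI) = 85.89/EI
  span BC: point load 55 at a = 4.05: Pab(L + b)/(6LEI) = 18.38/EI
  relative rotation θ_0 = (315 + 104.3)/EI = 419.3/EI
A unit hogging moment at B produces rotation L₁/(3EI) + L₂/(3EI) = 3.5/EI.
Compatibility: M_B·(L₁+L₂)/(3EI) = θ_0, giving M_B = 119.8 kN·m (hogging).
Span AB, ΣM about A with M_B applied at B: R_B^{AB}·6 = 630 + 119.8, so R_B^{AB} = 125 kN and R_A = 210 − 125 = 85.03 kN.
Span BC, ΣM about C: R_B^{BC}·4.5 = 146.8 + 119.8, so R_B^{BC} = 59.25 kN and R_C = 164 − 59.25 = 104.8 kN.
R_B = 125 + 59.25 = 184.2 kN.

R_B = 184.2 kN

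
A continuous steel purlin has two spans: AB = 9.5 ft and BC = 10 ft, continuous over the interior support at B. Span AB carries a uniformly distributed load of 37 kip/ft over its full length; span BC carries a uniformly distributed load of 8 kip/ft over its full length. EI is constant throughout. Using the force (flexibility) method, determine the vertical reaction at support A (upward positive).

Take M_B as the redundant. Released structure: two simple spans AB and BC with a hinge at B.
End slopes at the hinge B, treating each span as simply supported:
  span AB: UDL 37: wL³/(24EI) = 1322/EI
  span BC: UDL 8: wL³/(24EI) = 333.3/EI
  relative rotation θ_0 = (1322 + 333.3)/EI = 1655/EI
A unit hogging moment at B produces rotation L₁/(3EI) + L₂/(3EI) = 6.5/EI.
Compatibility: M_B·(L₁+L₂)/(3EI) = θ_0, giving M_B = 254.6 kip·ft (hogging).
Span AB, ΣM about A with M_B applied at B: R_B^{AB}·9.5 = 1670 + 254.6, so R_B^{AB} = 202.6 kip and R_A = 351.5 − 202.6 = 148.9 kip.

R_A = 148.9 kip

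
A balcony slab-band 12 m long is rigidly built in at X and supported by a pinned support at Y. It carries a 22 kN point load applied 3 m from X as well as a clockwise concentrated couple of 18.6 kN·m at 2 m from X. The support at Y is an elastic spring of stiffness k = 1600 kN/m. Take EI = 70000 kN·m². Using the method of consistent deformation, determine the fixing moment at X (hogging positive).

Take the reaction at Y as the redundant and release it; the primary structure is a cantilever fixed at X.
Deflection at Y on the released cantilever, summing each load's contribution:
  point load 22 at a = 3: Pa²(3L − a)/(6EI) = 1089/EI
  clockwise couple 18.6 at a = 2: M₀a(2L − a)/(2EI) = 409.2/EI
  δ_0 = 1498/EI
Tip deflection under a unit load at Y: L³/(3EI) = 576/EI.
With EI = 70000 kN·m²: δ_0 = 0.021403 m and δ_{YY} = 0.008229 m/kN.
Compatibility — the spring shortens by R_Y/k under the reaction it provides: δ_0 − R_Y·δ_{YY} = R_Y/k. With 1/k = 0.000625 m/kN, R_Y = δ_0 / (δ_{YY} + 1/k) = 0.021403 / (0.008229 + 0.000625) = 2.417 kN.
Moment equilibrium about X: M_X = Σ(load moments about X) − R_Y·L = 84.6 − 2.417×12 = 55.59 kN·m.

M_X = 55.59 kN·m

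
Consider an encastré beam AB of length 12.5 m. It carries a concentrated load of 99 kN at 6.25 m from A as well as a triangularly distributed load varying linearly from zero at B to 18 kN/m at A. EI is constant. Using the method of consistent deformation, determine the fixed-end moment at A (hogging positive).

Take the two fixed-end moments M_A, M_B as redundants; the released structure is the simple span AB.
On the primary (simply-supported) span, the end slopes from the loading are:
  at A: point load 99 at a = 6.25: Pab(L + b)/(6LEI) = 966.8/EI
  at B: point load 99 at a = 6.25: Pab(L + a)/(6LEI) = 966.8/EI
  at A: triangular load, peak 18: w₀L³/(45EI) = 781.2/EI
  at B: triangular load, peak 18: 7w₀L³/(360EI) = 683.6/EI
  θ_A0 = 1748/EI,  θ_B0 = 1650/EI
Flexibility coefficients: a unit moment at one end gives L/(3EI) there and L/(6EI) at the far end, so f₁₁ = f₂₂ = 4.167/EI and f₁₂ = f₂₁ = 2.083/EI.
Compatibility — zero rotation at each built-in end:
  4.167 M_A + 2.083 M_B = 1748
  2.083 M_A + 4.167 M_B = 1650
Solving the pair gives M_A = 295.3 kN·m and M_B = 248.4 kN·m (hogging).

M_A = 295.3 kN·m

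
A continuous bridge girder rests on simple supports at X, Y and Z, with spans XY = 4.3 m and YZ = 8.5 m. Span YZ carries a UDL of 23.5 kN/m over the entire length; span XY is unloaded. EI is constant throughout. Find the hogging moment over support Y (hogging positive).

Release continuity at Y by inserting a hinge; the redundant is the internal moment M_Y. The primary structure is two simply-supported spans XY and YZ.
End slopes at the hinge Y, treating each span as simply supported:
  span YZ: UDL 23.5: wL³/(24EI) = 601.3/EI
  relative rotation θ_0 = (0 + 601.3)/EI = 601.3/EI
A unit hogging moment at Y produces rotation L₁/(3EI) + L₂/(3EI) = 4.267/EI.
Compatibility: M_Y·(L₁+L₂)/(3EI) = θ_0, giving M_Y = 140.9 kN·m (hogging).

M_Y = 140.9 kN·m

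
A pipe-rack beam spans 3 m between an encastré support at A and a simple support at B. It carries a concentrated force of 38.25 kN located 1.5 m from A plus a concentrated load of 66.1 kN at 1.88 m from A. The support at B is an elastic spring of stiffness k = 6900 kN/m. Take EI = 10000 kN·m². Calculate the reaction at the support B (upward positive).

Remove the prop at B; the released (primary) structure is a cantilever built in at A.
Primary-structure tip deflection at B by superposition:
  point load 38.25 at a = 1.5: Pa²(3L − a)/(6EI) = 107.6/EI
  point load 66.1 at a = 1.88: Pa²(3L − a)/(6EI) = 277.2/EI
  δ_0 = 384.8/EI
Tip deflection under a unit load at B: L³/(3EI) = 9/EI.
With EI = 10000 kN·m²: δ_0 = 0.038481 m and δ_{BB} = 0.0009 m/kN.
Compatibility — the spring shortens by R_B/k under the reaction it provides: δ_0 − R_B·δ_{BB} = R_B/k. With 1/k = 0.000145 m/kN, R_B = δ_0 / (δ_{BB} + 1/k) = 0.038481 / (0.0009 + 0.000145) = 36.83 kN.

R_B = 36.83 kN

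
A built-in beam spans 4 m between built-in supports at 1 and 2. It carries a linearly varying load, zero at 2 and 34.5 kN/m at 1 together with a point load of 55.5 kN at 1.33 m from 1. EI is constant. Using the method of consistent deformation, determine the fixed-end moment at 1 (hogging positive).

Take the two fixed-end moments M_1, M_2 as redundants; the released structure is the simple span 12.
End rotations of the released simple span under the applied load (×1/EI):
  at 1: triangular load, peak 34.5: w₀L³/(45EI) = 49.07/EI
  at 2: triangular load, peak 34.5: 7w₀L³/(360EI) = 42.93/EI
  at 1: point load 55.5 at a = 1.33: Pab(L + b)/(6LEI) = 54.77/EI
  at 2: point load 55.5 at a = 1.33: Pab(L + a)/(6LEI) = 43.77/EI
  θ_10 = 103.8/EI,  θ_20 = 86.7/EI
Flexibility coefficients: a unit moment at one end gives L/(3EI) there and L/(6EI) at the far end, so f₁₁ = f₂₂ = 1.333/EI and f₁₂ = f₂₁ = 0.6667/EI.
Compatibility — zero rotation at each built-in end:
  1.333 M_1 + 0.6667 M_2 = 103.8
  0.6667 M_1 + 1.333 M_2 = 86.7
Solving the pair gives M_1 = 60.49 kN·m and M_2 = 34.78 kN·m (hogging).

M_1 = 60.49 kN·m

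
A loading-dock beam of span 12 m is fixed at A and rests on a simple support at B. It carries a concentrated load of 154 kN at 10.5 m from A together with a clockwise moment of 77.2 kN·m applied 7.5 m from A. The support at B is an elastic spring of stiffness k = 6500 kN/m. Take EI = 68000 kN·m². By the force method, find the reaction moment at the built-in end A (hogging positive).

M_A = 120 kN·m

Take the reaction at B as the redundant and release it; the primary structure is a cantilever fixed at A.
Free-end deflection of the primary structure under the applied loading (downward +):
  point load 154 at a = 10.5: Pa²(3L − a)/(6EI) = 72159/EI
  clockwise couple 77.2 at a = 7.5: M₀a(2L − a)/(2EI) = 4777/EI
  δ_0 = 76935/EI
Flexibility coefficient — unit upward force at B: δ_{BB} = L³/(3EI) = 576/EI.
With EI = 68000 kN·m²: δ_0 = 1.1314 m and δ_{BB} = 0.008471 m/kN.
Compatibility — the spring shortens by R_B/k under the reaction it provides: δ_0 − R_B·δ_{BB} = R_B/k. With 1/k = 0.000154 m/kN, R_B = δ_0 / (δ_{BB} + 1/k) = 1.1314 / (0.008471 + 0.000154) = 131.2 kN.
Moment equilibrium about A: M_A = Σ(load moments about A) − R_B·L = 1694 − 131.2×12 = 120 kN·m.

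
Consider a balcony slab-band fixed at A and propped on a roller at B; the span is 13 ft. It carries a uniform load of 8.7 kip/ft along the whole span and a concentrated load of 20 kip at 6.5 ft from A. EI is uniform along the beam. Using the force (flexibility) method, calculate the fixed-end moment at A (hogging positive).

Choose R_B as the redundant. The primary structure is the cantilever fixed at A.
Deflection at B on the released cantilever, summing each load's contribution:
  UDL 8.7: wL⁴/(8EI) = 31060/EI
  point load 20 at a = 6.5: Pa²(3L − a)/(6EI) = 4577/EI
  δ_0 = 35637/EI
Tip deflection under a unit load at B: L³/(3EI) = 732.3/EI.
The prop prevents deflection at B: R_B = δ_0/δ_{BB} = 35637/732.3 = 48.66 kip.
Moment equilibrium about A: M_A = Σ(load moments about A) − R_B·L = 865.1 − 48.66×13 = 232.5 kip·ft.

M_A = 232.5 kip·ft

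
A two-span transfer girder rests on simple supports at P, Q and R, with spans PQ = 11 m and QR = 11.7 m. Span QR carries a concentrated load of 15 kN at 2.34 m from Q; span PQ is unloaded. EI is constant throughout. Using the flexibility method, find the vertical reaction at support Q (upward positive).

Take M_Q as the redundant. Released structure: two simple spans PQ and QR with a hinge at Q.
End slopes at the hinge Q, treating each span as simply supported:
  span QR: point load 15 at a = 2.34: Pab(L + b)/(6LEI) = 98.56/EI
  relative rotation θ_0 = (0 + 98.56)/EI = 98.56/EI
A unit hogging moment at Q produces rotation L₁/(3EI) + L₂/(3EI) = 7.567/EI.
Slope continuity at Q: θ_0 = M_Q·7.567/EI, so M_Q = 98.56/7.567 = 13.03 kN·m (hogging).
Span PQ, ΣM about P with M_Q applied at Q: R_Q^{PQ}·11 = 0 + 13.03, so R_Q^{PQ} = 1.184 kN and R_P = 0 − 1.184 = -1.184 kN.
Span QR, ΣM about R: R_Q^{QR}·11.7 = 140.4 + 13.03, so R_Q^{QR} = 13.11 kN and R_R = 15 − 13.11 = 1.887 kN.
R_Q = 1.184 + 13.11 = 14.3 kN.

R_Q = 14.3 kN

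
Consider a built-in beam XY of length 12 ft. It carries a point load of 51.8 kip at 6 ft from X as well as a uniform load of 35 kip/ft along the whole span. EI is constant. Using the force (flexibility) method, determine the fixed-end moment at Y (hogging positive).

Release both end moments; the primary structure is a simply-supported span XY with redundants M_X and M_Y.
End rotations of the released simple span under the applied load (×1/EI):
  at X: point load 51.8 at a = 6: Pab(L + b)/(6LEI) = 466.2/EI
  at Y: point load 51.8 at a = 6: Pab(L + a)/(6LEI) = 466.2/EI
  at X: UDL 35: wL³/(24EI) = 2520/EI
  at Y: UDL 35: wL³/(24EI) = 2520/EI
  θ_X0 = 2986/EI,  θ_Y0 = 2986/EI
Flexibility coefficients: a unit moment at one end gives L/(3EI) there and L/(6EI) at the far end, so f₁₁ = f₂₂ = 4/EI and f₁₂ = f₂₁ = 2/EI.
Compatibility — zero rotation at each built-in end:
  4 M_X + 2 M_Y = 2986
  2 M_X + 4 M_Y = 2986
Solving the pair gives M_X = 497.7 kip·ft and M_Y = 497.7 kip·ft (hogging).

M_Y = 497.7 kip·ft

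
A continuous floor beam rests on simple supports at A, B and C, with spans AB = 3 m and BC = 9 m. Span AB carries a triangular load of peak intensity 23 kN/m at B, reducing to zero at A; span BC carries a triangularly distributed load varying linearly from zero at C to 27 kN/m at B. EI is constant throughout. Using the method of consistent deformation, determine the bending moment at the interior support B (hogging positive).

M_B = 112.8 kN·m

Take M_B as the redundant. Released structure: two simple spans AB and BC with a hinge at B.
Discontinuity in slope at B on the released structure — sum the simple-span end rotations:
  span AB: triangular load, peak 23: w₀L³/(45EI) = 13.8/EI
  span BC: triangular load, peak 27: w₀L³/(45EI) = 437.4/EI
  relative rotation θ_0 = (13.8 + 437.4)/EI = 451.2/EI
A unit hogging moment at B produces rotation L₁/(3EI) + L₂/(3EI) = 4/EI.
Compatibility: M_B·(L₁+L₂)/(3EI) = θ_0, giving M_B = 112.8 kN·m (hogging).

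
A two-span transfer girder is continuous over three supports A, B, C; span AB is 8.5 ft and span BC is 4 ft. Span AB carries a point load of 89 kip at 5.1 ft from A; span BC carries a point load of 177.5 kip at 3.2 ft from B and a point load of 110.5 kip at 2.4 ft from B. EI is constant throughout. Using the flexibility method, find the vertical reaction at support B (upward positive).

R_B = 186.2 kip

Release continuity at B by inserting a hinge; the redundant is the internal moment M_B. The primary structure is two simply-supported spans AB and BC.
Rotations at B on the released spans (each span's end-slope, ×1/EI):
  span AB: point load 89 at a = 5.1: Pab(L + a)/(6LEI) = 411.5/EI
  span BC: point load 177.5 at a = 3.2: Pab(L + b)/(6LEI) = 90.88/EI
  span BC: point load 110.5 at a = 2.4: Pab(L + b)/(6LEI) = 99.01/EI
  relative rotation θ_0 = (411.5 + 189.9)/EI = 601.4/EI
A unit hogging moment at B produces rotation L₁/(3EI) + L₂/(3EI) = 4.167/EI.
Compatibility: M_B·(L₁+L₂)/(3EI) = θ_0, giving M_B = 144.3 kip·ft (hogging).
Span AB, ΣM about A with M_B applied at B: R_B^{AB}·8.5 = 453.9 + 144.3, so R_B^{AB} = 70.38 kip and R_A = 89 − 70.38 = 18.62 kip.
Span BC, ΣM about C: R_B^{BC}·4 = 318.8 + 144.3, so R_B^{BC} = 115.8 kip and R_C = 288 − 115.8 = 172.2 kip.
R_B = 70.38 + 115.8 = 186.2 kip.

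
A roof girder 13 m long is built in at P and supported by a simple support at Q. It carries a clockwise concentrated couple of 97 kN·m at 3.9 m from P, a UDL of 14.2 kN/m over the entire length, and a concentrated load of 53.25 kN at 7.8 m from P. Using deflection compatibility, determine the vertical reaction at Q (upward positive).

Release the roller at Q. Primary structure: cantilever fixed at P.
Deflection at Q on the released cantilever, summing each load's contribution:
  clockwise couple 97 at a = 3.9: M₀a(2L − a)/(2EI) = 4180/EI
  UDL 14.2: wL⁴/(8EI) = 50696/EI
  point load 53.25 at a = 7.8: Pa²(3L − a)/(6EI) = 16847/EI
  δ_0 = 71723/EI
Flexibility coefficient — unit upward force at Q: δ_{QQ} = L³/(3EI) = 732.3/EI.
Compatibility at Q: δ_0 − R_Q·δ_{QQ} = 0, so R_Q = 71723/732.3 = 97.94 kN.

R_Q = 97.94 kN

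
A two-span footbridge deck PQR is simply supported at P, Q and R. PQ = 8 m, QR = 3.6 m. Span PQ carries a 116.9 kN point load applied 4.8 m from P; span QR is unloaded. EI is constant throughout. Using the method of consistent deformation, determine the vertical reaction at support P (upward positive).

R_P = 31.28 kN

Release continuity at Q by inserting a hinge; the redundant is the internal moment M_Q. The primary structure is two simply-supported spans PQ and QR.
End slopes at the hinge Q, treating each span as simply supported:
  span PQ: point load 116.9 at a = 4.8: Pab(L + a)/(6LEI) = 478.8/EI
  relative rotation θ_0 = (478.8 + 0)/EI = 478.8/EI
A unit hogging moment at Q produces rotation L₁/(3EI) + L₂/(3EI) = 3.867/EI.
Slope continuity at Q: θ_0 = M_Q·3.867/EI, so M_Q = 478.8/3.867 = 123.8 kN·m (hogging).
Span PQ, ΣM about P with M_Q applied at Q: R_Q^{PQ}·8 = 561.1 + 123.8, so R_Q^{PQ} = 85.62 kN and R_P = 116.9 − 85.62 = 31.28 kN.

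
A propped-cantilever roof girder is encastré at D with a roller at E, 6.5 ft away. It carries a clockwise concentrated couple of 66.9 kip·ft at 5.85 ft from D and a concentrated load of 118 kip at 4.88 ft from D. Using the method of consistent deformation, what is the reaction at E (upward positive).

Choose R_E as the redundant. The primary structure is the cantilever fixed at D.
Free-end deflection of the primary structure under the applied loading (downward +):
  clockwise couple 66.9 at a = 5.85: M₀a(2L − a)/(2EI) = 1399/EI
  point load 118 at a = 4.88: Pa²(3L − a)/(6EI) = 6847/EI
  δ_0 = 8246/EI
Tip deflection under a unit load at E: L³/(3EI) = 91.54/EI.
Compatibility at E: δ_0 − R_E·δ_{EE} = 0, so R_E = 8246/91.54 = 90.08 kip.

R_E = 90.08 kip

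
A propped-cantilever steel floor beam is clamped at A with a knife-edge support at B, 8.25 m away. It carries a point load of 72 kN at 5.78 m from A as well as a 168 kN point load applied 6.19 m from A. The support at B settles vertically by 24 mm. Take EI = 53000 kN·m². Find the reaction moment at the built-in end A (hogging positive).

Release the roller at B. Primary structure: cantilever fixed at A.
Downward deflection at the released point B due to the loads:
  point load 72 at a = 5.78: Pa²(3L − a)/(6EI) = 7605/EI
  point load 168 at a = 6.19: Pa²(3L − a)/(6EI) = 19912/EI
  δ_0 = 27517/EI
Tip deflection under a unit load at B: L³/(3EI) = 187.2/EI.
With EI = 53000 kN·m²: δ_0 = 0.51919 m and δ_{BB} = 0.003532 m/kN.
Compatibility — the beam at B must follow the support down by 0.024 m: δ_0 − R_B·δ_{BB} = 0.024, so R_B = (0.51919 − 0.024)/0.003532 = 140.2 kN.
Moment equilibrium about A: M_A = Σ(load moments about A) − R_B·L = 1456 − 140.2×8.25 = 299.3 kN·m.

M_A = 299.3 kN·m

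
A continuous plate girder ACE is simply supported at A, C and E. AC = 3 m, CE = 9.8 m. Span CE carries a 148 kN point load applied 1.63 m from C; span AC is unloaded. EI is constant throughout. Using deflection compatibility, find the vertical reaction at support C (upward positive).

R_C = 184.8 kN

Insert a hinge at C; M_C is the redundant, and each span becomes simply supported.
Discontinuity in slope at C on the released structure — sum the simple-span end rotations:
  span CE: point load 148 at a = 1.63: Pab(L + b)/(6LEI) = 602.3/EI
  relative rotation θ_0 = (0 + 602.3)/EI = 602.3/EI
A unit hogging moment at C produces rotation L₁/(3EI) + L₂/(3EI) = 4.267/EI.
Slope continuity at C: θ_0 = M_C·4.267/EI, so M_C = 602.3/4.267 = 141.2 kN·m (hogging).
Span AC, ΣM about A with M_C applied at C: R_C^{AC}·3 = 0 + 141.2, so R_C^{AC} = 47.06 kN and R_A = 0 − 47.06 = -47.06 kN.
Span CE, ΣM about E: R_C^{CE}·9.8 = 1209 + 141.2, so R_C^{CE} = 137.8 kN and R_E = 148 − 137.8 = 10.21 kN.
R_C = 47.06 + 137.8 = 184.8 kN.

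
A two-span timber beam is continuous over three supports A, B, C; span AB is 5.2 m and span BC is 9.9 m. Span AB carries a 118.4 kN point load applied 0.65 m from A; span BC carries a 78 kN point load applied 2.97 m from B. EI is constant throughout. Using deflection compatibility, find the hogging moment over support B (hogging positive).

M_B = 103.4 kN·m

Release continuity at B by inserting a hinge; the redundant is the internal moment M_B. The primary structure is two simply-supported spans AB and BC.
Discontinuity in slope at B on the released structure — sum the simple-span end rotations:
  span AB: point load 118.4 at a = 0.65: Pab(L + a)/(6LEI) = 65.66/EI
  span BC: point load 78 at a = 2.97: Pab(L + b)/(6LEI) = 454.9/EI
  relative rotation θ_0 = (65.66 + 454.9)/EI = 520.5/EI
A unit hogging moment at B produces rotation L₁/(3EI) + L₂/(3EI) = 5.033/EI.
Compatibility: M_B·(L₁+L₂)/(3EI) = θ_0, giving M_B = 103.4 kN·m (hogging).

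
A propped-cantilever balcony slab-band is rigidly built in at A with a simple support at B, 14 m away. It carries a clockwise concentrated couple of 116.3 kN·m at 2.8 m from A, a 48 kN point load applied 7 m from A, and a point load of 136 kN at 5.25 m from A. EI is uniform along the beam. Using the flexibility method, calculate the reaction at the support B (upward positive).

R_B = 44.59 kN

Choose R_B as the redundant. The primary structure is the cantilever fixed at A.
Free-end deflection of the primary structure under the applied loading (downward +):
  clockwise couple 116.3 at a = 2.8: M₀a(2L − a)/(2EI) = 4103/EI
  point load 48 at a = 7: Pa²(3L − a)/(6EI) = 13720/EI
  point load 136 at a = 5.25: Pa²(3L − a)/(6EI) = 22960/EI
  δ_0 = 40783/EI
Tip deflection under a unit load at B: L³/(3EI) = 914.7/EI.
The prop prevents deflection at B: R_B = δ_0/δ_{BB} = 40783/914.7 = 44.59 kN.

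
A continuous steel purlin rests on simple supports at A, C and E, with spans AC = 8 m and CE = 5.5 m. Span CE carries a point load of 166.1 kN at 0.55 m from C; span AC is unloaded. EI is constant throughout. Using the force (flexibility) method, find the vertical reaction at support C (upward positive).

Release continuity at C by inserting a hinge; the redundant is the internal moment M_C. The primary structure is two simply-supported spans AC and CE.
Discontinuity in slope at C on the released structure — sum the simple-span end rotations:
  span CE: point load 166.1 at a = 0.55: Pab(L + b)/(6LEI) = 143.2/EI
  relative rotation θ_0 = (0 + 143.2)/EI = 143.2/EI
A unit hogging moment at C produces rotation L₁/(3EI) + L₂/(3EI) = 4.5/EI.
Compatibility: M_C·(L₁+L₂)/(3EI) = θ_0, giving M_C = 31.82 kN·m (hogging).
Span AC, ΣM about A with M_C applied at C: R_C^{AC}·8 = 0 + 31.82, so R_C^{AC} = 3.978 kN and R_A = 0 − 3.978 = -3.978 kN.
Span CE, ΣM about E: R_C^{CE}·5.5 = 822.2 + 31.82, so R_C^{CE} = 155.3 kN and R_E = 166.1 − 155.3 = 10.82 kN.
R_C = 3.978 + 155.3 = 159.3 kN.

R_C = 159.3 kN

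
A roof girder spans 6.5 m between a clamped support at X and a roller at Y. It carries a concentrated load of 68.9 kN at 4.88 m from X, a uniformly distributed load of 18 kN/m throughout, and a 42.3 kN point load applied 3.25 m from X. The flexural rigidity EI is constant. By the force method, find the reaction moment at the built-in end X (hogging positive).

Take the reaction at Y as the redundant and release it; the primary structure is a cantilever fixed at X.
Deflection at Y on the released cantilever, summing each load's contribution:
  point load 68.9 at a = 4.88: Pa²(3L − a)/(6EI) = 3998/EI
  UDL 18: wL⁴/(8EI) = 4016/EI
  point load 42.3 at a = 3.25: Pa²(3L − a)/(6EI) = 1210/EI
  δ_0 = 9225/EI
Tip deflection under a unit load at Y: L³/(3EI) = 91.54/EI.
The prop prevents deflection at Y: R_Y = δ_0/δ_{YY} = 9225/91.54 = 100.8 kN.
Moment equilibrium about X: M_X = Σ(load moments about X) − R_Y·L = 854 − 100.8×6.5 = 199 kN·m.

M_X = 199 kN·m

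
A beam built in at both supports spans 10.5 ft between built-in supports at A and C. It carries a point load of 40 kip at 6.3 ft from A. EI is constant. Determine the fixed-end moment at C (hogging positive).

M_C = 60.48 kip·ft

Release both end moments; the primary structure is a simply-supported span AC with redundants M_A and M_C.
Simple-span end rotations at A and C under the given loads:
  at A: point load 40 at a = 6.3: Pab(L + b)/(6LEI) = 247/EI
  at C: point load 40 at a = 6.3: Pab(L + a)/(6LEI) = 282.2/EI
  θ_A0 = 247/EI,  θ_C0 = 282.2/EI
Flexibility coefficients: a unit moment at one end gives L/(3EI) there and L/(6EI) at the far end, so f₁₁ = f₂₂ = 3.5/EI and f₁₂ = f₂₁ = 1.75/EI.
Compatibility — zero rotation at each built-in end:
  3.5 M_A + 1.75 M_C = 247
  1.75 M_A + 3.5 M_C = 282.2
Solving the pair gives M_A = 40.32 kip·ft and M_C = 60.48 kip·ft (hogging).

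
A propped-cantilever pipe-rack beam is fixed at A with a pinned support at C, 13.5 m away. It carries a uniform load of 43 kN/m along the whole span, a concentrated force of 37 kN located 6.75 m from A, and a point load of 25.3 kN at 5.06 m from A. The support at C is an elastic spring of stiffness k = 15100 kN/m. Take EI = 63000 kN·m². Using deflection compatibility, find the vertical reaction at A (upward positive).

Choose R_C as the redundant. The primary structure is the cantilever fixed at A.
Primary-structure tip deflection at C by superposition:
  UDL 43: wL⁴/(8EI) = 178531/EI
  point load 37 at a = 6.75: Pa²(3L − a)/(6EI) = 9483/EI
  point load 25.3 at a = 5.06: Pa²(3L − a)/(6EI) = 3826/EI
  δ_0 = 191840/EI
Flexibility coefficient — unit upward force at C: δ_{CC} = L³/(3EI) = 820.1/EI.
With EI = 63000 kN·m²: δ_0 = 3.0451 m and δ_{CC} = 0.013018 m/kN.
Compatibility — the spring shortens by R_C/k under the reaction it provides: δ_0 − R_C·δ_{CC} = R_C/k. With 1/k = 0.000066 m/kN, R_C = δ_0 / (δ_{CC} + 1/k) = 3.0451 / (0.013018 + 0.000066) = 232.7 kN.
Vertical equilibrium: R_A = ΣP − R_C = 642.8 − 232.7 = 410.1 kN.

R_A = 410.1 kN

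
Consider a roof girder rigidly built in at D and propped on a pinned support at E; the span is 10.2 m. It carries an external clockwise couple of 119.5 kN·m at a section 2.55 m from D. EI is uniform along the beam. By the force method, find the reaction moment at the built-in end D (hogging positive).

Remove the prop at E; the released (primary) structure is a cantilever built in at D.
Downward deflection at the released point E due to the loads:
  clockwise couple 119.5 at a = 2.55: M₀a(2L − a)/(2EI) = 2720/EI
Tip deflection under a unit load at E: L³/(3EI) = 353.7/EI.
The prop prevents deflection at E: R_E = δ_0/δ_{EE} = 2720/353.7 = 7.688 kN.
Moment equilibrium about D: M_D = Σ(load moments about D) − R_E·L = 119.5 − 7.688×10.2 = 41.08 kN·m.

M_D = 41.08 kN·m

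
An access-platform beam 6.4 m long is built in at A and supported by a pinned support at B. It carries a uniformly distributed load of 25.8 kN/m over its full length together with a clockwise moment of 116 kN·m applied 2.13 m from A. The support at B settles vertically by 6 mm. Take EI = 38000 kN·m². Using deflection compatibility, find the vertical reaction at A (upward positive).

R_A = 90.72 kN

Choose R_B as the redundant. The primary structure is the cantilever fixed at A.
Deflection at B on the released cantilever, summing each load's contribution:
  UDL 25.8: wL⁴/(8EI) = 5411/EI
  clockwise couple 116 at a = 2.13: M₀a(2L − a)/(2EI) = 1318/EI
  δ_0 = 6729/EI
Flexibility coefficient — unit upward force at B: δ_{BB} = L³/(3EI) = 87.38/EI.
With EI = 38000 kN·m²: δ_0 = 0.17707 m and δ_{BB} = 0.0023 m/kN.
Compatibility — the beam at B must follow the support down by 0.006 m: δ_0 − R_B·δ_{BB} = 0.006, so R_B = (0.17707 − 0.006)/0.0023 = 74.4 kN.
Vertical equilibrium: R_A = ΣP − R_B = 165.1 − 74.4 = 90.72 kN.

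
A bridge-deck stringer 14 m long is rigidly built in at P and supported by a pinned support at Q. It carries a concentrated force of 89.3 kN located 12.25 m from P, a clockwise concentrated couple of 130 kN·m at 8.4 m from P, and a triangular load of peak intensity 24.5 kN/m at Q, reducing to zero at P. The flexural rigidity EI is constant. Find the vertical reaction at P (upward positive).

R_P = 82.13 kN

Release the roller at Q. Primary structure: cantilever fixed at P.
Deflection at Q on the released cantilever, summing each load's contribution:
  point load 89.3 at a = 12.25: Pa²(3L − a)/(6EI) = 66445/EI
  clockwise couple 130 at a = 8.4: M₀a(2L − a)/(2EI) = 10702/EI
  triangular load, peak 24.5 at the free end: 11w₀L⁴/(120EI) = 86276/EI
  δ_0 = 163422/EI
Flexibility coefficient — unit upward force at Q: δ_{QQ} = L³/(3EI) = 914.7/EI.
Compatibility at Q: δ_0 − R_Q·δ_{QQ} = 0, so R_Q = 163422/914.7 = 178.7 kN.
Vertical equilibrium: R_P = ΣP − R_Q = 260.8 − 178.7 = 82.13 kN.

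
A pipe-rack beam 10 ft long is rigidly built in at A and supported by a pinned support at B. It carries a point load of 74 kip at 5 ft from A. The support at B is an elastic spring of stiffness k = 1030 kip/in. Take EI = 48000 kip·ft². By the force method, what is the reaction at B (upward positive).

Remove the prop at B; the released (primary) structure is a cantilever built in at A.
Deflection at B on the released cantilever, summing each load's contribution:
  point load 74 at a = 5: Pa²(3L − a)/(6EI) = 7708/EI
Flexibility coefficient — unit upward force at B: δ_{BB} = L³/(3EI) = 333.3/EI.
With EI = 48000 kip·ft²: δ_0 = 0.16059 ft and δ_{BB} = 0.006944 ft/kip.
Compatibility — the spring shortens by R_B/k under the reaction it provides: δ_0 − R_B·δ_{BB} = R_B/k. With 1/k = 1/(1030×12) ft/kip = 0.000081 ft/kip, R_B = δ_0 / (δ_{BB} + 1/k) = 0.16059 / (0.006944 + 0.000081) = 22.86 kip.

R_B = 22.86 kip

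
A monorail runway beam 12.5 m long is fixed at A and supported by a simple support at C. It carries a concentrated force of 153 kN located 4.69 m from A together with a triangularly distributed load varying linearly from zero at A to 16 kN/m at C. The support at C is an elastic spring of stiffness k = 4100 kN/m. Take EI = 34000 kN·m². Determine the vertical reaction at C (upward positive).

R_C = 82.22 kN

Take the reaction at C as the redundant and release it; the primary structure is a cantilever fixed at A.
Free-end deflection of the primary structure under the applied loading (downward +):
  point load 153 at a = 4.69: Pa²(3L − a)/(6EI) = 18403/EI
  triangular load, peak 16 at the free end: 11w₀L⁴/(120EI) = 35807/EI
  δ_0 = 54210/EI
Tip deflection under a unit load at C: L³/(3EI) = 651/EI.
With EI = 34000 kN·m²: δ_0 = 1.5944 m and δ_{CC} = 0.019148 m/kN.
Compatibility — the spring shortens by R_C/k under the reaction it provides: δ_0 − R_C·δ_{CC} = R_C/k. With 1/k = 0.000244 m/kN, R_C = δ_0 / (δ_{CC} + 1/k) = 1.5944 / (0.019148 + 0.000244) = 82.22 kN.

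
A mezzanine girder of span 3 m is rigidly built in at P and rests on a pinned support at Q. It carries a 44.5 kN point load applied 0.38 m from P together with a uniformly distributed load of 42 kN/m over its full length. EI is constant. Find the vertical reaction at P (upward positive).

Take the reaction at Q as the redundant and release it; the primary structure is a cantilever fixed at P.
Deflection at Q on the released cantilever, summing each load's contribution:
  point load 44.5 at a = 0.38: Pa²(3L − a)/(6EI) = 9.232/EI
  UDL 42: wL⁴/(8EI) = 425.2/EI
  δ_0 = 434.5/EI
Flexibility coefficient — unit upward force at Q: δ_{QQ} = L³/(3EI) = 9/EI.
The prop prevents deflection at Q: R_Q = δ_0/δ_{QQ} = 434.5/9 = 48.28 kN.
Vertical equilibrium: R_P = ΣP − R_Q = 170.5 − 48.28 = 122.2 kN.

R_P = 122.2 kN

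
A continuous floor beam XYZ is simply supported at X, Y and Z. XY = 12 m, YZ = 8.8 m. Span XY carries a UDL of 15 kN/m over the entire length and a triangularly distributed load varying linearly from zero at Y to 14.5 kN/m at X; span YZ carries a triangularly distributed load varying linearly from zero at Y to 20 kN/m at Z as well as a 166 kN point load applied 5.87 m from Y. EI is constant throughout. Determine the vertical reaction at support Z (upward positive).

Insert a hinge at Y; M_Y is the redundant, and each span becomes simply supported.
End slopes at the hinge Y, treating each span as simply supported:
  span XY: UDL 15: wL³/(24EI) = 1080/EI
  span XY: triangular load, peak 14.5: 7w₀L³/(360EI) = 487.2/EI
  span YZ: triangular load, peak 20: 7w₀L³/(360EI) = 265/EI
  span YZ: point load 166 at a = 5.87: Pab(L + b)/(6LEI) = 634.3/EI
  relative rotation θ_0 = (1567 + 899.3)/EI = 2466/EI
A unit hogging moment at Y produces rotation L₁/(3EI) + L₂/(3EI) = 6.933/EI.
Slope continuity at Y: θ_0 = M_Y·6.933/EI, so M_Y = 2466/6.933 = 355.7 kN·m (hogging).
Span YZ, ΣM about Z: R_Y^{YZ}·8.8 = 744.5 + 355.7, so R_Y^{YZ} = 125 kN and R_Z = 254 − 125 = 129 kN.

R_Z = 129 kN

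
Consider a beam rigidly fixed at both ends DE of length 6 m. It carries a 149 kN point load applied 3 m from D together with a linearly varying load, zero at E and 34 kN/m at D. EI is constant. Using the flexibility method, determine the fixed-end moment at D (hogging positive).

M_D = 172.9 kN·m

Release both end moments; the primary structure is a simply-supported span DE with redundants M_D and M_E.
End rotations of the released simple span under the applied load (×1/EI):
  at D: point load 149 at a = 3: Pab(L + b)/(6LEI) = 335.2/EI
  at E: point load 149 at a = 3: Pab(L + a)/(6LEI) = 335.2/EI
  at D: triangular load, peak 34: w₀L³/(45EI) = 163.2/EI
  at E: triangular load, peak 34: 7w₀L³/(360EI) = 142.8/EI
  θ_D0 = 498.4/EI,  θ_E0 = 478.1/EI
Flexibility coefficients: a unit moment at one end gives L/(3EI) there and L/(6EI) at the far end, so f₁₁ = f₂₂ = 2/EI and f₁₂ = f₂₁ = 1/EI.
Compatibility — zero rotation at each built-in end:
  2 M_D + 1 M_E = 498.4
  1 M_D + 2 M_E = 478.1
Solving the pair gives M_D = 172.9 kN·m and M_E = 152.6 kN·m (hogging).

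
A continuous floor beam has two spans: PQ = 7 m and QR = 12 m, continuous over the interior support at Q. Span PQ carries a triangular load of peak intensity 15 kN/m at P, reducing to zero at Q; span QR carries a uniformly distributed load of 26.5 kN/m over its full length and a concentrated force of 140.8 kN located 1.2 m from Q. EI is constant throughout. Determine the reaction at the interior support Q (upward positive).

R_Q = 395.6 kN

Release continuity at Q by inserting a hinge; the redundant is the internal moment M_Q. The primary structure is two simply-supported spans PQ and QR.
End slopes at the hinge Q, treating each span as simply supported:
  span PQ: triangular load, peak 15: 7w₀L³/(360EI) = 100/EI
  span QR: UDL 26.5: wL³/(24EI) = 1908/EI
  span QR: point load 140.8 at a = 1.2: Pab(L + b)/(6LEI) = 577.8/EI
  relative rotation θ_0 = (100 + 2486)/EI = 2586/EI
A unit hogging moment at Q produces rotation L₁/(3EI) + L₂/(3EI) = 6.333/EI.
Slope continuity at Q: θ_0 = M_Q·6.333/EI, so M_Q = 2586/6.333 = 408.3 kN·m (hogging).
Span PQ, ΣM about P with M_Q applied at Q: R_Q^{PQ}·7 = 122.5 + 408.3, so R_Q^{PQ} = 75.83 kN and R_P = 52.5 − 75.83 = -23.33 kN.
Span QR, ΣM about R: R_Q^{QR}·12 = 3429 + 408.3, so R_Q^{QR} = 319.7 kN and R_R = 458.8 − 319.7 = 139.1 kN.
R_Q = 75.83 + 319.7 = 395.6 kN.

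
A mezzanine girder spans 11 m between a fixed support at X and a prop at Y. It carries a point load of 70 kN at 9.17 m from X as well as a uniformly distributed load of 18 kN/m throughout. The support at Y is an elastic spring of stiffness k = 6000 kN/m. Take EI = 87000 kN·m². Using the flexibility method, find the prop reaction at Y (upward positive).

R_Y = 122.9 kN

Release the roller at Y. Primary structure: cantilever fixed at X.
Deflection at Y on the released cantilever, summing each load's contribution:
  point load 70 at a = 9.17: Pa²(3L − a)/(6EI) = 23378/EI
  UDL 18: wL⁴/(8EI) = 32942/EI
  δ_0 = 56320/EI
Tip deflection under a unit load at Y: L³/(3EI) = 443.7/EI.
With EI = 87000 kN·m²: δ_0 = 0.64736 m and δ_{YY} = 0.0051 m/kN.
Compatibility — the spring shortens by R_Y/k under the reaction it provides: δ_0 − R_Y·δ_{YY} = R_Y/k. With 1/k = 0.000167 m/kN, R_Y = δ_0 / (δ_{YY} + 1/k) = 0.64736 / (0.0051 + 0.000167) = 122.9 kN.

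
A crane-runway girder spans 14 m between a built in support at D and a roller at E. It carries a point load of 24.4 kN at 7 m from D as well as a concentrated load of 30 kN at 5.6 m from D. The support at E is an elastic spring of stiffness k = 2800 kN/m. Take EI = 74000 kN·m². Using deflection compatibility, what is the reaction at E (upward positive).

Take the reaction at E as the redundant and release it; the primary structure is a cantilever fixed at D.
Downward deflection at the released point E due to the loads:
  point load 24.4 at a = 7: Pa²(3L − a)/(6EI) = 6974/EI
  point load 30 at a = 5.6: Pa²(3L − a)/(6EI) = 5708/EI
  δ_0 = 12682/EI
Tip deflection under a unit load at E: L³/(3EI) = 914.7/EI.
With EI = 74000 kN·m²: δ_0 = 0.17138 m and δ_{EE} = 0.01236 m/kN.
Compatibility — the spring shortens by R_E/k under the reaction it provides: δ_0 − R_E·δ_{EE} = R_E/k. With 1/k = 0.000357 m/kN, R_E = δ_0 / (δ_{EE} + 1/k) = 0.17138 / (0.01236 + 0.000357) = 13.48 kN.

R_E = 13.48 kN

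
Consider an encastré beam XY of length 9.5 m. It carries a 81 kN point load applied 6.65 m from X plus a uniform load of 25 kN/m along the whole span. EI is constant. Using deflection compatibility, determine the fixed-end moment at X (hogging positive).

Take the two fixed-end moments M_X, M_Y as redundants; the released structure is the simple span XY.
On the primary (simply-supported) span, the end slopes from the loading are:
  at X: point load 81 at a = 6.65: Pab(L + b)/(6LEI) = 332.6/EI
  at Y: point load 81 at a = 6.65: Pab(L + a)/(6LEI) = 435/EI
  at X: UDL 25: wL³/(24EI) = 893.1/EI
  at Y: UDL 25: wL³/(24EI) = 893.1/EI
  θ_X0 = 1226/EI,  θ_Y0 = 1328/EI
Flexibility coefficients: a unit moment at one end gives L/(3EI) there and L/(6EI) at the far end, so f₁₁ = f₂₂ = 3.167/EI and f₁₂ = f₂₁ = 1.583/EI.
Compatibility — zero rotation at each built-in end:
  3.167 M_X + 1.583 M_Y = 1226
  1.583 M_X + 3.167 M_Y = 1328
Solving the pair gives M_X = 236.5 kN·m and M_Y = 301.1 kN·m (hogging).

M_X = 236.5 kN·m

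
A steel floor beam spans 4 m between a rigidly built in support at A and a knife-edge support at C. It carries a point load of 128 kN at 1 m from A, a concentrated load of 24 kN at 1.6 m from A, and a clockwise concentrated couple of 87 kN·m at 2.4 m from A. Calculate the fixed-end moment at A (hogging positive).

M_A = 79.81 kN·m

Take the reaction at C as the redundant and release it; the primary structure is a cantilever fixed at A.
Primary-structure tip deflection at C by superposition:
  point load 128 at a = 1: Pa²(3L − a)/(6EI) = 234.7/EI
  point load 24 at a = 1.6: Pa²(3L − a)/(6EI) = 106.5/EI
  clockwise couple 87 at a = 2.4: M₀a(2L − a)/(2EI) = 584.6/EI
  δ_0 = 925.8/EI
Tip deflection under a unit load at C: L³/(3EI) = 21.33/EI.
The prop prevents deflection at C: R_C = δ_0/δ_{CC} = 925.8/21.33 = 43.4 kN.
Moment equilibrium about A: M_A = Σ(load moments about A) − R_C·L = 253.4 − 43.4×4 = 79.81 kN·m.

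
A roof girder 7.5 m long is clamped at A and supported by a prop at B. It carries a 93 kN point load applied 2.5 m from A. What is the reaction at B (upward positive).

R_B = 13.78 kN

Release the roller at B. Primary structure: cantilever fixed at A.
Deflection at B on the released cantilever, summing each load's contribution:
  point load 93 at a = 2.5: Pa²(3L − a)/(6EI) = 1938/EI
Flexibility coefficient — unit upward force at B: δ_{BB} = L³/(3EI) = 140.6/EI.
The prop prevents deflection at B: R_B = δ_0/δ_{BB} = 1938/140.6 = 13.78 kN.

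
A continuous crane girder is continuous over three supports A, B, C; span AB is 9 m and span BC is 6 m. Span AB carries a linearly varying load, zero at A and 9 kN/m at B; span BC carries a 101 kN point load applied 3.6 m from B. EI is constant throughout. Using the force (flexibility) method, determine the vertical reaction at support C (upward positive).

R_C = 48.95 kN

Take M_B as the redundant. Released structure: two simple spans AB and BC with a hinge at B.
Discontinuity in slope at B on the released structure — sum the simple-span end rotations:
  span AB: triangular load, peak 9: w₀L³/(45EI) = 145.8/EI
  span BC: point load 101 at a = 3.6: Pab(L + b)/(6LEI) = 203.6/EI
  relative rotation θ_0 = (145.8 + 203.6)/EI = 349.4/EI
A unit hogging moment at B produces rotation L₁/(3EI) + L₂/(3EI) = 5/EI.
Compatibility: M_B·(L₁+L₂)/(3EI) = θ_0, giving M_B = 69.88 kN·m (hogging).
Span BC, ΣM about C: R_B^{BC}·6 = 242.4 + 69.88, so R_B^{BC} = 52.05 kN and R_C = 101 − 52.05 = 48.95 kN.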